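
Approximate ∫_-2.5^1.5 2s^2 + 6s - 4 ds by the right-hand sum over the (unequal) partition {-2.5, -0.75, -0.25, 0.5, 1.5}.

-6.46875

Subinterval widths: 1.75, 0.5, 0.75, 1.
Right endpoints: -0.75, -0.25, 0.5, 1.5.
f(-0.75) = -7.375, f(-0.25) = -5.375, f(0.5) = -0.5, f(1.5) = 9.5.
Sum = Σ Δs_i · f(s_i).
Sum = -6.46875.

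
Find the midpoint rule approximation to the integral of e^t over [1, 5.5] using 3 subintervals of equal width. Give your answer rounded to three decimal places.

Δt = (5.5 − 1)/3 = 1.5.
Midpoints: 1.75, 3.25, 4.75.
f(1.75) ≈ 5.755, f(3.25) ≈ 25.790, f(4.75) ≈ 115.584.
Sum = Δt · [f(1.75) + f(3.25) + f(4.75)].
Sum ≈ 220.694.

220.694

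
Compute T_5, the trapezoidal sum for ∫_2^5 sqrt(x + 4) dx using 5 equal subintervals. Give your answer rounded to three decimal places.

8.201

Δx = (5 − 2)/5 = 0.6.
f(2) ≈ 2.449, f(2.6) ≈ 2.569, f(3.2) ≈ 2.683, f(3.8) ≈ 2.793, f(4.4) ≈ 2.898, f(5) ≈ 3.000.
T_5 = (Δx/2)·[f(x_0) + 2f(x_1) + ... + 2f(x_{4}) + f(x_5)].
Sum ≈ 8.201.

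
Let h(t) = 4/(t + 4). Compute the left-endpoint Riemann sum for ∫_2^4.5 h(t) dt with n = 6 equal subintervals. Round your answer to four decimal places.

Δt = (4.5 − 2)/6 = 5/12.
Left endpoints: 2, 29/12, 17/6, 3.25, 11/3, 49/12.
h(2) = 2/3, h(29/12) = 48/77, h(17/6) = 24/41, h(3.25) = 16/29, h(11/3) = 12/23, h(49/12) = 48/97.
Sum = Δt · [h(2) + h(29/12) + h(17/6) + ...].
Sum ≈ 1.4349.

1.4349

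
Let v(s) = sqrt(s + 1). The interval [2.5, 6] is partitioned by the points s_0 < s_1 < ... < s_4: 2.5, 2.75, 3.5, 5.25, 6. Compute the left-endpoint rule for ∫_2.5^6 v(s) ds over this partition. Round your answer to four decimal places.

Subinterval widths: 0.25, 0.75, 1.75, 0.75.
Left endpoints: 2.5, 2.75, 3.5, 5.25.
v(2.5) ≈ 1.8708, v(2.75) ≈ 1.9365, v(3.5) ≈ 2.1213, v(5.25) ≈ 2.5000.
Sum = Σ Δs_i · v(s_i).
Sum ≈ 7.5074.

7.5074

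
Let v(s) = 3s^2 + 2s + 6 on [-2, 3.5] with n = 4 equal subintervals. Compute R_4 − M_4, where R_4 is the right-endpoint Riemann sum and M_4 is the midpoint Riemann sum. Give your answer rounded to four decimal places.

R_4 = 121.90234375.
M_4 ≈ 89.525391.
R_4 − M_4 ≈ 32.3770.

32.3770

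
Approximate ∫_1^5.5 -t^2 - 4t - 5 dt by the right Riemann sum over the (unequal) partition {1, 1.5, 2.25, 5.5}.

Subinterval widths: 0.5, 0.75, 3.25.
Right endpoints: 1.5, 2.25, 5.5.
f(1.5) = -13.25, f(2.25) = -19.0625, f(5.5) = -57.25.
Sum = Σ Δt_i · f(t_i).
Sum = -206.984375.

-206.984375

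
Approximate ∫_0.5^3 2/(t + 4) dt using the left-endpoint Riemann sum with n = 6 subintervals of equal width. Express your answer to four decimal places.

Δt = (3 − 0.5)/6 = 5/12.
Left endpoints: 0.5, 11/12, 4/3, 1.75, 13/6, 31/12.
f(0.5) = 4/9, f(11/12) = 24/59, f(4/3) = 0.375, f(1.75) = 8/23, f(13/6) = 12/37, f(31/12) = 24/79.
Sum = Δt · [f(0.5) + f(11/12) + f(4/3) + ...].
Sum ≈ 0.9176.

0.9176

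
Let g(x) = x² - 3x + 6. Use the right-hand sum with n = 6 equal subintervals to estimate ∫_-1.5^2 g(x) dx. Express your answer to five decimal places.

19.81308

Δx = (2 − (-1.5))/6 = 7/12.
Right endpoints: -11/12, -1/3, 0.25, 5/6, 17/12, 2.
g(-11/12) = 1381/144, g(-1/3) = 64/9, g(0.25) = 5.3125, g(5/6) = 151/36, g(17/12) = 541/144, g(2) = 4.
Sum = Δx · [g(-11/12) + g(-1/3) + g(0.25) + ...].
Sum ≈ 19.81308.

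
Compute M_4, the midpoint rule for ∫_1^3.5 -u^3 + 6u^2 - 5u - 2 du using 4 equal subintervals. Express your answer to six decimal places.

Δu = (3.5 − 1)/4 = 0.625.
Midpoints: 1.3125, 1.9375, 2.5625, 3.1875.
f(1.3125) = -1997/4096, f(1.9375) = 14593/4096, f(2.5625) = 31783/4096, f(3.1875) = 43573/4096.
Sum = Δu · [f(1.3125) + f(1.9375) + f(2.5625) + f(3.1875)].
Sum ≈ 13.420410.

13.420410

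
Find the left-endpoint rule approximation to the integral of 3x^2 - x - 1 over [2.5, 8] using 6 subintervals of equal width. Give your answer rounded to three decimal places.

Δx = (8 − 2.5)/6 = 11/12.
Left endpoints: 2.5, 41/12, 13/3, 5.25, 37/6, 85/12.
f(2.5) = 15.25, f(41/12) = 1469/48, f(13/3) = 51, f(5.25) = 76.4375, f(37/6) = 1283/12, f(85/12) = 142.4375.
Sum = Δx · [f(2.5) + f(41/12) + f(13/3) + ...].
Sum ≈ 387.425.

387.425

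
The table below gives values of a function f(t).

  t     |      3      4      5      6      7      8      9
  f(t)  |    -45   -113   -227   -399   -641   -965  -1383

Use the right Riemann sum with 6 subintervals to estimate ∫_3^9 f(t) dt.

Δt = 1.
Sum = 1·[(-113) + (-227) + (-399) + (-641) + (-965) + (-1383)] = -3728.

-3728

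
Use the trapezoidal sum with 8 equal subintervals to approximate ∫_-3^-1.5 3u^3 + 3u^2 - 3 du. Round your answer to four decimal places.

Δu = (-1.5 − (-3))/8 = 0.1875.
f(-3) = -57, f(-2.8125) = -188463/4096, f(-2.625) = -18735/512, f(-2.4375) = -117237/4096, f(-2.25) = -21.984375, f(-2.0625) = -67827/4096, f(-1.875) = -6261/512, f(-1.6875) = -36345/4096, f(-1.5) = -6.375.
T_8 = (Δu/2)·[f(u_0) + 2f(u_1) + ... + 2f(u_{7}) + f(u_8)].
Sum ≈ -37.9797.

-37.9797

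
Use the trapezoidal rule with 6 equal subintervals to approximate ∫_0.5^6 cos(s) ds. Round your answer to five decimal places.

-0.70495

Δs = (6 − 0.5)/6 = 11/12.
f(0.5) ≈ 0.87758, f(17/12) ≈ 0.15352, f(7/3) ≈ -0.69076, f(3.25) ≈ -0.99413, f(25/6) ≈ -0.51904, f(61/12) ≈ 0.36250, f(6) ≈ 0.96017.
T_6 = (Δs/2)·[f(s_0) + 2f(s_1) + ... + 2f(s_{5}) + f(s_6)].
Sum ≈ -0.70495.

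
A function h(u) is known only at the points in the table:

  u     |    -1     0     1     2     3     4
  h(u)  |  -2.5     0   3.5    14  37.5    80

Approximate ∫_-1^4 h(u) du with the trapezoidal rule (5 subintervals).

93.75

Δu = 1.
T_5 = (1/2)·[(-2.5) + 2·0 + 2·3.5 + 2·14 + 2·37.5 + 80] = 93.75.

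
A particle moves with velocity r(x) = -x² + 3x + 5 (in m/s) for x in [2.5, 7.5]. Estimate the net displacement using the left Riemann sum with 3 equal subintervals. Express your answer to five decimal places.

Δx = (7.5 − 2.5)/3 = 5/3.
Left endpoints: 2.5, 25/6, 35/6.
r(2.5) = 6.25, r(25/6) = 5/36, r(35/6) = -415/36.
Sum = Δx · [r(2.5) + r(25/6) + r(35/6)].
Sum ≈ -8.56481.

-8.56481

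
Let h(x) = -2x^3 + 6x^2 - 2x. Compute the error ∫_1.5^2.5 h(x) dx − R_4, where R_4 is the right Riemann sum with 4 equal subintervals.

0.375

Exact integral: ∫_1.5^2.5 h(x) dx = 3.5.
R_4 = 3.125.
Error = 3.5 − 3.125 = 0.375.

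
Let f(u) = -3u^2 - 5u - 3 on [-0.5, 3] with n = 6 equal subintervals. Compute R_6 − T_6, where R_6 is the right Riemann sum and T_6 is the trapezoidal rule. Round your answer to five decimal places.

R_6 ≈ -72.8559028.
T_6 ≈ -60.0954861.
R_6 − T_6 ≈ -12.76042.

-12.76042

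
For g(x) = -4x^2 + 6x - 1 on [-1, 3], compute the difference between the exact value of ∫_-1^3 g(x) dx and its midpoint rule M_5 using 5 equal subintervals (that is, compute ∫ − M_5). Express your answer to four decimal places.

Exact integral: ∫_-1^3 g(x) dx ≈ -17.333333.
M_5 = -16.48.
Error ≈ -17.333333 − (-16.48) ≈ -0.8533.

-0.8533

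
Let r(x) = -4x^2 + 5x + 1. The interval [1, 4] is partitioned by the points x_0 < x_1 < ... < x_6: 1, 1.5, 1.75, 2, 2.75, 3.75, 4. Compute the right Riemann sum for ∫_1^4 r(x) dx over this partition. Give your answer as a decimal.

Subinterval widths: 0.5, 0.25, 0.25, 0.75, 1, 0.25.
Right endpoints: 1.5, 1.75, 2, 2.75, 3.75, 4.
r(1.5) = -0.5, r(1.75) = -2.5, r(2) = -5, r(2.75) = -15.5, r(3.75) = -36.5, r(4) = -43.
Sum = Σ Δx_i · r(x_i).
Sum = -61.

-61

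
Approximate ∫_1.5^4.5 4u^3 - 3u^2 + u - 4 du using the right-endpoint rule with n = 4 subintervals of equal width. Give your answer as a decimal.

436.03125

Δu = (4.5 − 1.5)/4 = 0.75.
Right endpoints: 2.25, 3, 3.75, 4.5.
f(2.25) = 28.625, f(3) = 80, f(3.75) = 168.5, f(4.5) = 304.25.
Sum = Δu · [f(2.25) + f(3) + f(3.75) + f(4.5)].
Sum = 436.03125.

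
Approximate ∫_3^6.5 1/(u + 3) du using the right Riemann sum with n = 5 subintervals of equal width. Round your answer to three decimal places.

0.439

Δu = (6.5 − 3)/5 = 0.7.
Right endpoints: 3.7, 4.4, 5.1, 5.8, 6.5.
f(3.7) = 10/67, f(4.4) = 5/37, f(5.1) = 10/81, f(5.8) = 5/44, f(6.5) = 2/19.
Sum = Δu · [f(3.7) + f(4.4) + f(5.1) + f(5.8) + f(6.5)].
Sum ≈ 0.439.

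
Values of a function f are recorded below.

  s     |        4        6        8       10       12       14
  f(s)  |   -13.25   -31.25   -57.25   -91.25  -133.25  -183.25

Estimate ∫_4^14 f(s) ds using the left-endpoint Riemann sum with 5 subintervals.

-652.5

Δs = 2.
Sum = 2·[(-13.25) + (-31.25) + (-57.25) + (-91.25) + (-133.25)] = -652.5.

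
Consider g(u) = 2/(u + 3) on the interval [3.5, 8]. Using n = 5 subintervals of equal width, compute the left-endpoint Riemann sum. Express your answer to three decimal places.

1.111

Δu = (8 − 3.5)/5 = 0.9.
Left endpoints: 3.5, 4.4, 5.3, 6.2, 7.1.
g(3.5) = 4/13, g(4.4) = 10/37, g(5.3) = 20/83, g(6.2) = 5/23, g(7.1) = 20/101.
Sum = Δu · [g(3.5) + g(4.4) + g(5.3) + g(6.2) + g(7.1)].
Sum ≈ 1.111.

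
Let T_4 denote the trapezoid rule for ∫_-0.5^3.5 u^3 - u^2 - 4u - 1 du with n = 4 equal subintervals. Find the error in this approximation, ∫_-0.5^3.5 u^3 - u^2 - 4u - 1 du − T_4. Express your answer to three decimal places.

Exact integral: ∫_-0.5^3.5 f(u) du ≈ -4.83333.
T_4 = -2.5.
Error ≈ -4.83333 − (-2.5) ≈ -2.333.

-2.333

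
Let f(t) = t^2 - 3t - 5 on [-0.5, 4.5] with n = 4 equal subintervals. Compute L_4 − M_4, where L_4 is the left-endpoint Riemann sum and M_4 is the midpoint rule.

-1.171875

L_4 = -26.40625.
M_4 = -25.234375.
L_4 − M_4 = -1.171875.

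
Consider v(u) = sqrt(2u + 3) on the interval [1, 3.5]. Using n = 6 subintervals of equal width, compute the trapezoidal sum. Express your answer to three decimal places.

6.812

Δu = (3.5 − 1)/6 = 5/12.
v(1) ≈ 2.236, v(17/12) ≈ 2.415, v(11/6) ≈ 2.582, v(2.25) ≈ 2.739, v(8/3) ≈ 2.887, v(37/12) ≈ 3.028, v(3.5) ≈ 3.162.
T_6 = (Δu/2)·[v(u_0) + 2v(u_1) + ... + 2v(u_{5}) + v(u_6)].
Sum ≈ 6.812.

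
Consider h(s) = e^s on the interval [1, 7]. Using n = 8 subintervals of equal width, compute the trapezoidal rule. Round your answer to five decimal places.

1144.71776

Δs = (7 − 1)/8 = 0.75.
h(1) ≈ 2.71828, h(1.75) ≈ 5.75460, h(2.5) ≈ 12.18249, h(3.25) ≈ 25.79034, h(4) ≈ 54.59815, h(4.75) ≈ 115.58428, h(5.5) ≈ 244.69193, h(6.25) ≈ 518.01282, h(7) ≈ 1096.63316.
T_8 = (Δs/2)·[h(s_0) + 2h(s_1) + ... + 2h(s_{7}) + h(s_8)].
Sum ≈ 1144.71776.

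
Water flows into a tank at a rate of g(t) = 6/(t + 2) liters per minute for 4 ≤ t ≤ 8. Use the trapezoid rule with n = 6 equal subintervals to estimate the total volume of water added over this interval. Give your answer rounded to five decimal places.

Δt = (8 − 4)/6 = 2/3.
g(4) = 1, g(14/3) = 0.9, g(16/3) = 9/11, g(6) = 0.75, g(20/3) = 9/13, g(22/3) = 9/14, g(8) = 0.6.
T_6 = (Δt/2)·[g(t_0) + 2g(t_1) + ... + 2g(t_{5}) + g(t_6)].
Sum ≈ 3.06890.

3.06890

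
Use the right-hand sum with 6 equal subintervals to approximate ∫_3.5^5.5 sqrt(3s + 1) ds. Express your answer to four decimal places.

Δs = (5.5 − 3.5)/6 = 1/3.
Right endpoints: 23/6, 25/6, 4.5, 29/6, 31/6, 5.5.
f(23/6) ≈ 3.5355, f(25/6) ≈ 3.6742, f(4.5) ≈ 3.8079, f(29/6) ≈ 3.9370, f(31/6) ≈ 4.0620, f(5.5) ≈ 4.1833.
Sum = Δs · [f(23/6) + f(25/6) + f(4.5) + ...].
Sum ≈ 7.7333.

7.7333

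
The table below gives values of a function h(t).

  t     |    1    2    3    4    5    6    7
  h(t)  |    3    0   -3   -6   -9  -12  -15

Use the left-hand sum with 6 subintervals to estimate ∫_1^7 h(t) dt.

Δt = 1.
Sum = 1·[3 + 0 + (-3) + (-6) + (-9) + (-12)] = -27.

-27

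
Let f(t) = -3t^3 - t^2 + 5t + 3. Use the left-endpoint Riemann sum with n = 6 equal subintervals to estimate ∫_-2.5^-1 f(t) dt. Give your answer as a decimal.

19.16796875

Δt = (-1 − (-2.5))/6 = 0.25.
Left endpoints: -2.5, -2.25, -2, -1.75, -1.5, -1.25.
f(-2.5) = 31.125, f(-2.25) = 20.859375, f(-2) = 13, f(-1.75) = 7.265625, f(-1.5) = 3.375, f(-1.25) = 1.046875.
Sum = Δt · [f(-2.5) + f(-2.25) + f(-2) + ...].
Sum = 19.16796875.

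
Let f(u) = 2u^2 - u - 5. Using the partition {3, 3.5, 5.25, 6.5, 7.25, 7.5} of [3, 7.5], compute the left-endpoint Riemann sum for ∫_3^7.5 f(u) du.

Subinterval widths: 0.5, 1.75, 1.25, 0.75, 0.25.
Left endpoints: 3, 3.5, 5.25, 6.5, 7.25.
f(3) = 10, f(3.5) = 16, f(5.25) = 44.875, f(6.5) = 73, f(7.25) = 92.875.
Sum = Σ Δu_i · f(u_i).
Sum = 167.0625.

167.0625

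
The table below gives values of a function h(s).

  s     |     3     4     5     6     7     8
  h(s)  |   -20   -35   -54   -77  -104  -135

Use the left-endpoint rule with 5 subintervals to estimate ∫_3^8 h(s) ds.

-290

Δs = 1.
Sum = 1·[(-20) + (-35) + (-54) + (-77) + (-104)] = -290.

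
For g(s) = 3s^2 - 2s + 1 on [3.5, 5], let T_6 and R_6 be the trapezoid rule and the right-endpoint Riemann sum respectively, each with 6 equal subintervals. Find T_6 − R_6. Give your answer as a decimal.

-4.40625

T_6 = 70.921875.
R_6 = 75.328125.
T_6 − R_6 = -4.40625.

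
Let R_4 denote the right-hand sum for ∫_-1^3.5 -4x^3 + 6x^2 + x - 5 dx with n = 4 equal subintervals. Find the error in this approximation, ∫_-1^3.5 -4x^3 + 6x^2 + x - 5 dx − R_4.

Exact integral: ∫_-1^3.5 f(x) dx = -78.1875.
R_4 = -144.94921875.
Error = -78.1875 − (-144.94921875) = 66.76171875.

66.76171875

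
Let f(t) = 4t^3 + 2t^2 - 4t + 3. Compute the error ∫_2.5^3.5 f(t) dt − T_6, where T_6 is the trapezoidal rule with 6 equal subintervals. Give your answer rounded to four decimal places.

Exact integral: ∫_2.5^3.5 f(t) dt ≈ 120.166667.
T_6 ≈ 120.342593.
Error ≈ 120.166667 − 120.342593 ≈ -0.1759.

-0.1759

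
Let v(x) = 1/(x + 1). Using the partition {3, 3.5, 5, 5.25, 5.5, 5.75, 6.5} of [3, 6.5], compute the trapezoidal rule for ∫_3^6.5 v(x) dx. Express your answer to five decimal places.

Subinterval widths: 0.5, 1.5, 0.25, 0.25, 0.25, 0.75.
v(3) = 0.25, v(3.5) = 2/9, v(5) = 1/6, v(5.25) = 0.16, v(5.5) = 2/13, v(5.75) = 4/27, v(6.5) = 2/15.
On each subinterval the trapezoid contributes (Δx_i/2)·[v(x_{i-1}) + v(x_i)].
Sum ≈ 0.63309.

0.63309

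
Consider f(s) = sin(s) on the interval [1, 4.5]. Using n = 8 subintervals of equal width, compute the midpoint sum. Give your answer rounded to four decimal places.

Δs = (4.5 − 1)/8 = 0.4375.
Midpoints: 1.21875, 1.65625, 2.09375, 2.53125, 2.96875, 3.40625, 3.84375, 4.28125.
f(1.21875) ≈ 0.9387, f(1.65625) ≈ 0.9964, f(2.09375) ≈ 0.8663, f(2.53125) ≈ 0.5731, f(2.96875) ≈ 0.1720, f(3.40625) ≈ -0.2616, f(3.84375) ≈ -0.6459, f(4.28125) ≈ -0.9085.
Sum = Δs · [f(1.21875) + f(1.65625) + f(2.09375) + ...].
Sum ≈ 0.7571.

0.7571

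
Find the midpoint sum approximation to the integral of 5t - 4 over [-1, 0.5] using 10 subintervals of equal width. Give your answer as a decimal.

-7.875

Δt = (0.5 − (-1))/10 = 0.15.
Midpoints: -0.925, -0.775, -0.625, -0.475, -0.325, -0.175, -0.025, 0.125, 0.275, 0.425.
f(-0.925) = -8.625, f(-0.775) = -7.875, f(-0.625) = -7.125, f(-0.475) = -6.375, f(-0.325) = -5.625, f(-0.175) = -4.875, f(-0.025) = -4.125, f(0.125) = -3.375, f(0.275) = -2.625, f(0.425) = -1.875.
Sum = Δt · [f(-0.925) + f(-0.775) + f(-0.625) + ...].
Sum = -7.875.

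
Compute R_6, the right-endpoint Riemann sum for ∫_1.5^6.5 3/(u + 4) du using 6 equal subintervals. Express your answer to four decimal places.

1.8358

Δu = (6.5 − 1.5)/6 = 5/6.
Right endpoints: 7/3, 19/6, 4, 29/6, 17/3, 6.5.
f(7/3) = 9/19, f(19/6) = 18/43, f(4) = 0.375, f(29/6) = 18/53, f(17/3) = 9/29, f(6.5) = 2/7.
Sum = Δu · [f(7/3) + f(19/6) + f(4) + ...].
Sum ≈ 1.8358.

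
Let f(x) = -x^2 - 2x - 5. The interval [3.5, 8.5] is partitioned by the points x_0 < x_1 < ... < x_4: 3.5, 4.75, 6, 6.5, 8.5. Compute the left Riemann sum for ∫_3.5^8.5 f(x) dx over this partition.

-223.640625

Subinterval widths: 1.25, 1.25, 0.5, 2.
Left endpoints: 3.5, 4.75, 6, 6.5.
f(3.5) = -24.25, f(4.75) = -37.0625, f(6) = -53, f(6.5) = -60.25.
Sum = Σ Δx_i · f(x_i).
Sum = -223.640625.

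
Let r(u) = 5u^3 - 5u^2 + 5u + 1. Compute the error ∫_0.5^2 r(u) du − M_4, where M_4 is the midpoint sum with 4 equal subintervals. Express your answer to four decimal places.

0.2417

Exact integral: ∫_0.5^2 r(u) du = 17.671875.
M_4 ≈ 17.430176.
Error ≈ 17.671875 − 17.430176 ≈ 0.2417.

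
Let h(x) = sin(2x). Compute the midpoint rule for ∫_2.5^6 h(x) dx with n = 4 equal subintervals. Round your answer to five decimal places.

Δx = (6 − 2.5)/4 = 0.875.
Midpoints: 2.9375, 3.8125, 4.6875, 5.5625.
h(2.9375) ≈ -0.39694, h(3.8125) ≈ 0.97390, h(4.6875) ≈ 0.04976, h(5.5625) ≈ -0.99164.
Sum = Δx · [h(2.9375) + h(3.8125) + h(4.6875) + h(5.5625)].
Sum ≈ -0.31931.

-0.31931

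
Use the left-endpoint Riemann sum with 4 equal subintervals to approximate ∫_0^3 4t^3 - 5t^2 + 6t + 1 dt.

Δt = (3 − 0)/4 = 0.75.
Left endpoints: 0, 0.75, 1.5, 2.25.
f(0) = 1, f(0.75) = 4.375, f(1.5) = 12.25, f(2.25) = 34.75.
Sum = Δt · [f(0) + f(0.75) + f(1.5) + f(2.25)].
Sum = 39.28125.

39.28125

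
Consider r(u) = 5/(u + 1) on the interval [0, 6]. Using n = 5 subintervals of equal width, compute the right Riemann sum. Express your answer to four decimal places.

Δu = (6 − 0)/5 = 1.2.
Right endpoints: 1.2, 2.4, 3.6, 4.8, 6.
r(1.2) = 25/11, r(2.4) = 25/17, r(3.6) = 25/23, r(4.8) = 25/29, r(6) = 5/7.
Sum = Δu · [r(1.2) + r(2.4) + r(3.6) + r(4.8) + r(6)].
Sum ≈ 7.6880.

7.6880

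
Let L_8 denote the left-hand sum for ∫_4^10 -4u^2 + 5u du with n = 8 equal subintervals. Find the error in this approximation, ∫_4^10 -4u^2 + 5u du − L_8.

Exact integral: ∫_4^10 f(u) du = -1038.
L_8 = -925.5.
Error = -1038 − (-925.5) = -112.5.

-112.5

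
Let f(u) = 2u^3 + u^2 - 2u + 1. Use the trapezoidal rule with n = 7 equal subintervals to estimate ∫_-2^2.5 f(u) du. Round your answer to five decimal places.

22.43112

Δu = (2.5 − (-2))/7 = 9/14.
f(-2) = -7, f(-19/14) = 191/343, f(-5/7) = 758/343, f(-1/14) = 787/686, f(4/7) = 191/343, f(17/14) = 1244/343, f(13/7) = 4646/343, f(2.5) = 33.5.
T_7 = (Δu/2)·[f(u_0) + 2f(u_1) + ... + 2f(u_{6}) + f(u_7)].
Sum ≈ 22.43112.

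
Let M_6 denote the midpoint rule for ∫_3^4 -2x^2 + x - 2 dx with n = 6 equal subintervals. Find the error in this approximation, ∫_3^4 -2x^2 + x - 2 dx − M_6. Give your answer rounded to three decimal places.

Exact integral: ∫_3^4 f(x) dx ≈ -23.16667.
M_6 ≈ -23.16204.
Error ≈ -23.16667 − (-23.16204) ≈ -0.005.

-0.005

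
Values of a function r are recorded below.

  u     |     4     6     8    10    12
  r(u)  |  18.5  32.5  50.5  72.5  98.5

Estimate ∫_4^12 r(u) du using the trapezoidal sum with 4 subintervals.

Δu = 2.
T_4 = (2/2)·[18.5 + 2·32.5 + 2·50.5 + 2·72.5 + 98.5] = 428.

428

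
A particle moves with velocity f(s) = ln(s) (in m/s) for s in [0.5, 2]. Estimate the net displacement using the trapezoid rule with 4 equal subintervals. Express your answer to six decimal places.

Δs = (2 − 0.5)/4 = 0.375.
f(0.5) ≈ -0.693147, f(0.875) ≈ -0.133531, f(1.25) ≈ 0.223144, f(1.625) ≈ 0.485508, f(2) ≈ 0.693147.
T_4 = (Δs/2)·[f(s_0) + 2f(s_1) + 2f(s_2) + 2f(s_3) + f(s_4)].
Sum ≈ 0.215670.

0.215670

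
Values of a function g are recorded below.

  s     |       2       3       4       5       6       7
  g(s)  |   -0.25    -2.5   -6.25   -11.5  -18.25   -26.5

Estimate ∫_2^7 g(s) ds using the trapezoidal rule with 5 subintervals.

Δs = 1.
T_5 = (1/2)·[(-0.25) + 2·(-2.5) + 2·(-6.25) + 2·(-11.5) + 2·(-18.25) + (-26.5)] = -51.875.

-51.875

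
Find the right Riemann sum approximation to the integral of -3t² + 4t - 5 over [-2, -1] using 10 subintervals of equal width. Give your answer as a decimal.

-17.355

Δt = (-1 − (-2))/10 = 0.1.
Right endpoints: -1.9, -1.8, -1.7, -1.6, -1.5, -1.4, -1.3, -1.2, -1.1, -1.
f(-1.9) = -23.43, f(-1.8) = -21.92, f(-1.7) = -20.47, f(-1.6) = -19.08, f(-1.5) = -17.75, f(-1.4) = -16.48, f(-1.3) = -15.27, f(-1.2) = -14.12, f(-1.1) = -13.03, f(-1) = -12.
Sum = Δt · [f(-1.9) + f(-1.8) + f(-1.7) + ...].
Sum = -17.355.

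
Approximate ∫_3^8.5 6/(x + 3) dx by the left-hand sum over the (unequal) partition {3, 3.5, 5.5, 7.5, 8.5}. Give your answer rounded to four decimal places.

4.3293

Subinterval widths: 0.5, 2, 2, 1.
Left endpoints: 3, 3.5, 5.5, 7.5.
f(3) = 1, f(3.5) = 12/13, f(5.5) = 12/17, f(7.5) = 4/7.
Sum = Σ Δx_i · f(x_i).
Sum ≈ 4.3293.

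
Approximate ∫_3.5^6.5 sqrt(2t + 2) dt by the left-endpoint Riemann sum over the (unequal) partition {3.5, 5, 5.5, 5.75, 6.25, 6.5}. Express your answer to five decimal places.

9.92253

Subinterval widths: 1.5, 0.5, 0.25, 0.5, 0.25.
Left endpoints: 3.5, 5, 5.5, 5.75, 6.25.
f(3.5) ≈ 3.00000, f(5) ≈ 3.46410, f(5.5) ≈ 3.60555, f(5.75) ≈ 3.67423, f(6.25) ≈ 3.80789.
Sum = Σ Δt_i · f(t_i).
Sum ≈ 9.92253.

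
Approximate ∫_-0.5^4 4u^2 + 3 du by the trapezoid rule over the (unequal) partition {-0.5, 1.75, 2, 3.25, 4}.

108.1875

Subinterval widths: 2.25, 0.25, 1.25, 0.75.
f(-0.5) = 4, f(1.75) = 15.25, f(2) = 19, f(3.25) = 45.25, f(4) = 67.
On each subinterval the trapezoid contributes (Δu_i/2)·[f(u_{i-1}) + f(u_i)].
Sum = 108.1875.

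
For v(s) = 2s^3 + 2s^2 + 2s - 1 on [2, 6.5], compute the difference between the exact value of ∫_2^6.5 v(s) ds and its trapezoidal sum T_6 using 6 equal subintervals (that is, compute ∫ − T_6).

-11.6015625

Exact integral: ∫_2^6.5 v(s) ds = 1096.03125.
T_6 = 1107.6328125.
Error = 1096.03125 − 1107.6328125 = -11.6015625.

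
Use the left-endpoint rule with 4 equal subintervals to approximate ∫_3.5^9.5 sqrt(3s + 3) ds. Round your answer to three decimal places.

26.785

Δs = (9.5 − 3.5)/4 = 1.5.
Left endpoints: 3.5, 5, 6.5, 8.
f(3.5) ≈ 3.674, f(5) ≈ 4.243, f(6.5) ≈ 4.743, f(8) ≈ 5.196.
Sum = Δs · [f(3.5) + f(5) + f(6.5) + f(8)].
Sum ≈ 26.785.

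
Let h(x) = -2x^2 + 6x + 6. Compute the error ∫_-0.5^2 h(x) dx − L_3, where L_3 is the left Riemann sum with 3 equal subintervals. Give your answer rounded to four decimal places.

Exact integral: ∫_-0.5^2 h(x) dx ≈ 20.833333.
L_3 ≈ 17.129630.
Error ≈ 20.833333 − 17.129630 ≈ 3.7037.

3.7037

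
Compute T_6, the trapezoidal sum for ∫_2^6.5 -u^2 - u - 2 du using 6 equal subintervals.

Δu = (6.5 − 2)/6 = 0.75.
f(2) = -8, f(2.75) = -12.3125, f(3.5) = -17.75, f(4.25) = -24.3125, f(5) = -32, f(5.75) = -40.8125, f(6.5) = -50.75.
T_6 = (Δu/2)·[f(u_0) + 2f(u_1) + ... + 2f(u_{5}) + f(u_6)].
Sum = -117.421875.

-117.421875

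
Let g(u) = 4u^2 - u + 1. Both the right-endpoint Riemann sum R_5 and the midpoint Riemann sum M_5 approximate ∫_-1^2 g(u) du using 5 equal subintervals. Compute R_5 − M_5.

R_5 = 16.92.
M_5 = 13.14.
R_5 − M_5 = 3.78.

3.78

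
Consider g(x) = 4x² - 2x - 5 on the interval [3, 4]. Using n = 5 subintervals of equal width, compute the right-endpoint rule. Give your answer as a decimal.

Δx = (4 − 3)/5 = 0.2.
Right endpoints: 3.2, 3.4, 3.6, 3.8, 4.
g(3.2) = 29.56, g(3.4) = 34.44, g(3.6) = 39.64, g(3.8) = 45.16, g(4) = 51.
Sum = Δx · [g(3.2) + g(3.4) + g(3.6) + g(3.8) + g(4)].
Sum = 39.96.

39.96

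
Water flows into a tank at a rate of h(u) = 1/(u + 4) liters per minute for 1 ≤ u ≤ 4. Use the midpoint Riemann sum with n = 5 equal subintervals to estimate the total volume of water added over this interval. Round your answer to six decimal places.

0.469639

Δu = (4 − 1)/5 = 0.6.
Midpoints: 1.3, 1.9, 2.5, 3.1, 3.7.
h(1.3) = 10/53, h(1.9) = 10/59, h(2.5) = 2/13, h(3.1) = 10/71, h(3.7) = 10/77.
Sum = Δu · [h(1.3) + h(1.9) + h(2.5) + h(3.1) + h(3.7)].
Sum ≈ 0.469639.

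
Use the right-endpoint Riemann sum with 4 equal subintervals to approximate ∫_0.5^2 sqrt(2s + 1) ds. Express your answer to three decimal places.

Δs = (2 − 0.5)/4 = 0.375.
Right endpoints: 0.875, 1.25, 1.625, 2.
f(0.875) ≈ 1.658, f(1.25) ≈ 1.871, f(1.625) ≈ 2.062, f(2) ≈ 2.236.
Sum = Δs · [f(0.875) + f(1.25) + f(1.625) + f(2)].
Sum ≈ 2.935.

2.935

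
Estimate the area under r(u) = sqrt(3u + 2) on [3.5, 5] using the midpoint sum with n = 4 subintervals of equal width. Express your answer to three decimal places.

5.756

Δu = (5 − 3.5)/4 = 0.375.
Midpoints: 3.6875, 4.0625, 4.4375, 4.8125.
r(3.6875) ≈ 3.614, r(4.0625) ≈ 3.767, r(4.4375) ≈ 3.913, r(4.8125) ≈ 4.054.
Sum = Δu · [r(3.6875) + r(4.0625) + r(4.4375) + r(4.8125)].
Sum ≈ 5.756.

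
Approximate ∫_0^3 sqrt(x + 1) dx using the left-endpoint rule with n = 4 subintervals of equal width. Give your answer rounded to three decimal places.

Δx = (3 − 0)/4 = 0.75.
Left endpoints: 0, 0.75, 1.5, 2.25.
f(0) ≈ 1.000, f(0.75) ≈ 1.323, f(1.5) ≈ 1.581, f(2.25) ≈ 1.803.
Sum = Δx · [f(0) + f(0.75) + f(1.5) + f(2.25)].
Sum ≈ 4.280.

4.280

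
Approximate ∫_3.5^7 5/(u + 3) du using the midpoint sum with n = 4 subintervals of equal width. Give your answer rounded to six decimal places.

2.151744

Δu = (7 − 3.5)/4 = 0.875.
Midpoints: 3.9375, 4.8125, 5.6875, 6.5625.
f(3.9375) = 80/111, f(4.8125) = 0.64, f(5.6875) = 80/139, f(6.5625) = 80/153.
Sum = Δu · [f(3.9375) + f(4.8125) + f(5.6875) + f(6.5625)].
Sum ≈ 2.151744.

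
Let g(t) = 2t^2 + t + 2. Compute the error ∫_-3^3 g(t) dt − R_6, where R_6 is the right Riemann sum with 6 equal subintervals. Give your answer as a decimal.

-5

Exact integral: ∫_-3^3 g(t) dt = 48.
R_6 = 53.
Error = 48 − 53 = -5.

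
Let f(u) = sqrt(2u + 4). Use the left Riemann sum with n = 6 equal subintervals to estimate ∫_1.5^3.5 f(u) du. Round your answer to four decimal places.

Δu = (3.5 − 1.5)/6 = 1/3.
Left endpoints: 1.5, 11/6, 13/6, 2.5, 17/6, 19/6.
f(1.5) ≈ 2.6458, f(11/6) ≈ 2.7689, f(13/6) ≈ 2.8868, f(2.5) ≈ 3.0000, f(17/6) ≈ 3.1091, f(19/6) ≈ 3.2146.
Sum = Δu · [f(1.5) + f(11/6) + f(13/6) + ...].
Sum ≈ 5.8750.

5.8750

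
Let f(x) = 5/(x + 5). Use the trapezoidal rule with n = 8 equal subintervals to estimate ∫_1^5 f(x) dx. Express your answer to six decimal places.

Δx = (5 − 1)/8 = 0.5.
f(1) = 5/6, f(1.5) = 10/13, f(2) = 5/7, f(2.5) = 2/3, f(3) = 0.625, f(3.5) = 10/17, f(4) = 5/9, f(4.5) = 10/19, f(5) = 0.5.
T_8 = (Δx/2)·[f(x_0) + 2f(x_1) + ... + 2f(x_{7}) + f(x_8)].
Sum ≈ 2.555978.

2.555978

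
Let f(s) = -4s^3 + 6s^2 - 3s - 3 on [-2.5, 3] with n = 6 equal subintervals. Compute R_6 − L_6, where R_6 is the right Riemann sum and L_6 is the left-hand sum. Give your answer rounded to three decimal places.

-156.292

R_6 ≈ -53.14757.
L_6 ≈ 103.14410.
R_6 − L_6 ≈ -156.292.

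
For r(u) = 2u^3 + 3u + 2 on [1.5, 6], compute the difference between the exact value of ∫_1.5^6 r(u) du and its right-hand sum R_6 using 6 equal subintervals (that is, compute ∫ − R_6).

Exact integral: ∫_1.5^6 r(u) du = 705.09375.
R_6 = 879.1171875.
Error = 705.09375 − 879.1171875 = -174.0234375.

-174.0234375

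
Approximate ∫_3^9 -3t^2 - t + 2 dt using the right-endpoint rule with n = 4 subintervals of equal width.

Δt = (9 − 3)/4 = 1.5.
Right endpoints: 4.5, 6, 7.5, 9.
f(4.5) = -63.25, f(6) = -112, f(7.5) = -174.25, f(9) = -250.
Sum = Δt · [f(4.5) + f(6) + f(7.5) + f(9)].
Sum = -899.25.

-899.25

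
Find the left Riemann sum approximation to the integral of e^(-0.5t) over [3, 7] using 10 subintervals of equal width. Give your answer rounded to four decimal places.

Δt = (7 − 3)/10 = 0.4.
Left endpoints: 3, 3.4, 3.8, 4.2, 4.6, 5, 5.4, 5.8, 6.2, 6.6.
f(3) ≈ 0.2231, f(3.4) ≈ 0.1827, f(3.8) ≈ 0.1496, f(4.2) ≈ 0.1225, f(4.6) ≈ 0.1003, f(5) ≈ 0.0821, f(5.4) ≈ 0.0672, f(5.8) ≈ 0.0550, f(6.2) ≈ 0.0450, f(6.6) ≈ 0.0369.
Sum = Δt · [f(3) + f(3.4) + f(3.8) + ...].
Sum ≈ 0.4257.

0.4257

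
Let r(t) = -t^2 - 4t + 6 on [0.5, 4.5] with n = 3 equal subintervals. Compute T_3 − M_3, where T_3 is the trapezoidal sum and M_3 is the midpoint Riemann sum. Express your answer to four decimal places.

-1.7778

T_3 ≈ -47.518519.
M_3 ≈ -45.740741.
T_3 − M_3 ≈ -1.7778.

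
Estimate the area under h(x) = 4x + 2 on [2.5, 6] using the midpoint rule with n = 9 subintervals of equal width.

66.5

Δx = (6 − 2.5)/9 = 7/18.
Midpoints: 97/36, 37/12, 125/36, 139/36, 4.25, 167/36, 181/36, 65/12, 209/36.
h(97/36) = 115/9, h(37/12) = 43/3, h(125/36) = 143/9, h(139/36) = 157/9, h(4.25) = 19, h(167/36) = 185/9, h(181/36) = 199/9, h(65/12) = 71/3, h(209/36) = 227/9.
Sum = Δx · [h(97/36) + h(37/12) + h(125/36) + ...].
Sum = 66.5.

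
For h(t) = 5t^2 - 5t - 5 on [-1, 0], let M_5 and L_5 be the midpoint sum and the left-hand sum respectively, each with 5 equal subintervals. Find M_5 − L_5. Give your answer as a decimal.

-1.05

M_5 = -0.85.
L_5 = 0.2.
M_5 − L_5 = -1.05.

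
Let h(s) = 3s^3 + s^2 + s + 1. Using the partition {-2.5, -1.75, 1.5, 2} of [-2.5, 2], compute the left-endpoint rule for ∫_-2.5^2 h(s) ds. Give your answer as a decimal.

Subinterval widths: 0.75, 3.25, 0.5.
Left endpoints: -2.5, -1.75, 1.5.
h(-2.5) = -42.125, h(-1.75) = -13.765625, h(1.5) = 14.875.
Sum = Σ Δs_i · h(s_i).
Sum = -68.89453125.

-68.89453125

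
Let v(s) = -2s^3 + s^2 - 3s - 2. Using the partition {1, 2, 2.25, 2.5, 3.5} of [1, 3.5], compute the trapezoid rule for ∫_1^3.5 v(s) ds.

-86.6796875

Subinterval widths: 1, 0.25, 0.25, 1.
v(1) = -6, v(2) = -20, v(2.25) = -26.46875, v(2.5) = -34.5, v(3.5) = -86.
On each subinterval the trapezoid contributes (Δs_i/2)·[v(s_{i-1}) + v(s_i)].
Sum = -86.6796875.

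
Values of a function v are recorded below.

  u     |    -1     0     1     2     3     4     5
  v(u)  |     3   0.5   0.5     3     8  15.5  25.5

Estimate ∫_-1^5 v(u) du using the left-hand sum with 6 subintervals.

30.5

Δu = 1.
Sum = 1·[3 + 0.5 + 0.5 + 3 + 8 + 15.5] = 30.5.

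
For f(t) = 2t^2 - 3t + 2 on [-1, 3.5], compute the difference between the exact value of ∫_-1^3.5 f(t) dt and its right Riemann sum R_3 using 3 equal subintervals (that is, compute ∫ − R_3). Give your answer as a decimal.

Exact integral: ∫_-1^3.5 f(t) dt = 21.375.
R_3 = 31.5.
Error = 21.375 − 31.5 = -10.125.

-10.125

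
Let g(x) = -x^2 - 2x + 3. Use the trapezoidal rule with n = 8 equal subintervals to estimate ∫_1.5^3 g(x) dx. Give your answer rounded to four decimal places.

-10.1338

Δx = (3 − 1.5)/8 = 0.1875.
g(1.5) = -2.25, g(1.6875) = -3.22265625, g(1.875) = -4.265625, g(2.0625) = -5.37890625, g(2.25) = -6.5625, g(2.4375) = -7.81640625, g(2.625) = -9.140625, g(2.8125) = -10.53515625, g(3) = -12.
T_8 = (Δx/2)·[g(x_0) + 2g(x_1) + ... + 2g(x_{7}) + g(x_8)].
Sum ≈ -10.1338.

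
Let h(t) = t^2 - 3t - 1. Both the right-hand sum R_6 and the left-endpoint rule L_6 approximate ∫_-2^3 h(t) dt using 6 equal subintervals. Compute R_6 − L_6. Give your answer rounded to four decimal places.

-8.3333

R_6 ≈ -4.421296.
L_6 ≈ 3.912037.
R_6 − L_6 ≈ -8.3333.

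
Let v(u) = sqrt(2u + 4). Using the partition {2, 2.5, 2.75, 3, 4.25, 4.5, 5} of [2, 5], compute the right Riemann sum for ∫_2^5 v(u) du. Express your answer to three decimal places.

Subinterval widths: 0.5, 0.25, 0.25, 1.25, 0.25, 0.5.
Right endpoints: 2.5, 2.75, 3, 4.25, 4.5, 5.
v(2.5) ≈ 3.000, v(2.75) ≈ 3.082, v(3) ≈ 3.162, v(4.25) ≈ 3.536, v(4.5) ≈ 3.606, v(5) ≈ 3.742.
Sum = Σ Δu_i · v(u_i).
Sum ≈ 10.253.

10.253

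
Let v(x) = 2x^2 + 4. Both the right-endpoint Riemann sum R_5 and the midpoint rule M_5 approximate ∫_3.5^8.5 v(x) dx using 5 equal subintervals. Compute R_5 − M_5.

R_5 = 462.5.
M_5 = 400.
R_5 − M_5 = 62.5.

62.5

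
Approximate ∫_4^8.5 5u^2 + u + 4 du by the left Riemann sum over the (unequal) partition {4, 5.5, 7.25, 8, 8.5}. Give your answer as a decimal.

Subinterval widths: 1.5, 1.75, 0.75, 0.5.
Left endpoints: 4, 5.5, 7.25, 8.
f(4) = 88, f(5.5) = 160.75, f(7.25) = 274.0625, f(8) = 332.
Sum = Σ Δu_i · f(u_i).
Sum = 784.859375.

784.859375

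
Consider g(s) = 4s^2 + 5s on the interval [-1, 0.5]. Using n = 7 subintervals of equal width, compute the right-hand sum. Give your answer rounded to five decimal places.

Δs = (0.5 − (-1))/7 = 3/14.
Right endpoints: -11/14, -4/7, -5/14, -1/7, 1/14, 2/7, 0.5.
g(-11/14) = -143/98, g(-4/7) = -76/49, g(-5/14) = -125/98, g(-1/7) = -31/49, g(1/14) = 37/98, g(2/7) = 86/49, g(0.5) = 3.5.
Sum = Δs · [g(-11/14) + g(-4/7) + g(-5/14) + ...].
Sum ≈ 0.15306.

0.15306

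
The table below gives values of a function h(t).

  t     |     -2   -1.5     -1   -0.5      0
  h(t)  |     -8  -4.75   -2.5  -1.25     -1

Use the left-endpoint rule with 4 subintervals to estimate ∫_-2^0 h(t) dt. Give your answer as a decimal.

-8.25

Δt = 0.5.
Sum = 0.5·[(-8) + (-4.75) + (-2.5) + (-1.25)] = -8.25.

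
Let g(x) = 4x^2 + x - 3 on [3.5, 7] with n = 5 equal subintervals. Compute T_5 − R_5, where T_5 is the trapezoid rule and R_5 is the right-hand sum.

-52.675

T_5 = 409.185.
R_5 = 461.86.
T_5 − R_5 = -52.675.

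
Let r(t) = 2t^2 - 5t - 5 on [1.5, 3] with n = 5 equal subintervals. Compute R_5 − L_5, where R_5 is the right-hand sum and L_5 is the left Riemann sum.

R_5 = -7.68.
L_5 = -9.48.
R_5 − L_5 = 1.8.

1.8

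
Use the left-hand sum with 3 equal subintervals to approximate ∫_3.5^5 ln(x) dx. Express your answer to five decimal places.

2.07157

Δx = (5 − 3.5)/3 = 0.5.
Left endpoints: 3.5, 4, 4.5.
f(3.5) ≈ 1.25276, f(4) ≈ 1.38629, f(4.5) ≈ 1.50408.
Sum = Δx · [f(3.5) + f(4) + f(4.5)].
Sum ≈ 2.07157.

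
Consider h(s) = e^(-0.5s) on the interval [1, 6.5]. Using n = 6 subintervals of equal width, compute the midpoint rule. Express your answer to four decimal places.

Δs = (6.5 − 1)/6 = 11/12.
Midpoints: 35/24, 2.375, 79/24, 101/24, 5.125, 145/24.
h(35/24) ≈ 0.4823, h(2.375) ≈ 0.3050, h(79/24) ≈ 0.1929, h(101/24) ≈ 0.1219, h(5.125) ≈ 0.0771, h(145/24) ≈ 0.0488.
Sum = Δs · [h(35/24) + h(2.375) + h(79/24) + ...].
Sum ≈ 1.1256.

1.1256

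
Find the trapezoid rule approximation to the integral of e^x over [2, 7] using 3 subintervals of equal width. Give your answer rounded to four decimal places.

1330.4327

Δx = (7 − 2)/3 = 5/3.
f(2) ≈ 7.3891, f(11/3) ≈ 39.1213, f(16/3) ≈ 207.1272, f(7) ≈ 1096.6332.
T_3 = (Δx/2)·[f(x_0) + 2f(x_1) + 2f(x_2) + f(x_3)].
Sum ≈ 1330.4327.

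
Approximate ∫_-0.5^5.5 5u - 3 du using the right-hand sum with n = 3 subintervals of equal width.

Δu = (5.5 − (-0.5))/3 = 2.
Right endpoints: 1.5, 3.5, 5.5.
f(1.5) = 4.5, f(3.5) = 14.5, f(5.5) = 24.5.
Sum = Δu · [f(1.5) + f(3.5) + f(5.5)].
Sum = 87.

87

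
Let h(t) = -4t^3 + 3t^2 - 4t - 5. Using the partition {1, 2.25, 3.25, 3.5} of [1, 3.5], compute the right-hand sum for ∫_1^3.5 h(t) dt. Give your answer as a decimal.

Subinterval widths: 1.25, 1, 0.25.
Right endpoints: 2.25, 3.25, 3.5.
h(2.25) = -44.375, h(3.25) = -123.625, h(3.5) = -153.75.
Sum = Σ Δt_i · h(t_i).
Sum = -217.53125.

-217.53125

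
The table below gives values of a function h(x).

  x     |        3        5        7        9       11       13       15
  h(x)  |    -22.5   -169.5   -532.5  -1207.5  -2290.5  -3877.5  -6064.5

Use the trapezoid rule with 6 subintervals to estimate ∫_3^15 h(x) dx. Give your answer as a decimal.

-22242

Δx = 2.
T_6 = (2/2)·[(-22.5) + 2·(-169.5) + 2·(-532.5) + 2·(-1207.5) + 2·(-2290.5) + 2·(-3877.5) + (-6064.5)] = -22242.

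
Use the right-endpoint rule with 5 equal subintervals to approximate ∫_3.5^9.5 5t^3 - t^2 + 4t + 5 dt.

12458.31

Δt = (9.5 − 3.5)/5 = 1.2.
Right endpoints: 4.7, 5.9, 7.1, 8.3, 9.5.
f(4.7) = 520.825, f(5.9) = 1020.685, f(7.1) = 1772.545, f(8.3) = 2828.245, f(9.5) = 4239.625.
Sum = Δt · [f(4.7) + f(5.9) + f(7.1) + f(8.3) + f(9.5)].
Sum = 12458.31.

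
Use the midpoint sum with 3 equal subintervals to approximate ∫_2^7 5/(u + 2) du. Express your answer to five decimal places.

4.02660

Δu = (7 − 2)/3 = 5/3.
Midpoints: 17/6, 4.5, 37/6.
f(17/6) = 30/29, f(4.5) = 10/13, f(37/6) = 30/49.
Sum = Δu · [f(17/6) + f(4.5) + f(37/6)].
Sum ≈ 4.02660.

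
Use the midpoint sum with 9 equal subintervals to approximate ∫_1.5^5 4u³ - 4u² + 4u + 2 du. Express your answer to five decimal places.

Δu = (5 − 1.5)/9 = 7/18.
Midpoints: 61/36, 25/12, 89/36, 103/36, 3.25, 131/36, 145/36, 53/12, 173/36.
f(61/36) = 195409/11664, f(25/12) = 12589/432, f(89/36) = 558485/11664, f(103/36) = 867619/11664, f(3.25) = 110.0625, f(131/36) = 1823399/11664, f(145/36) = 2502973/11664, f(53/12) = 123665/432, f(173/36) = 4347809/11664.
Sum = Δu · [f(61/36) + f(25/12) + f(89/36) + ...].
Sum ≈ 508.72698.

508.72698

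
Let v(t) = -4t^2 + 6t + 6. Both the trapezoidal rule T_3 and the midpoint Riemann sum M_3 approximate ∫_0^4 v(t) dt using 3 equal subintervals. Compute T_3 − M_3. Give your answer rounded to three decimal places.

T_3 ≈ -18.07407.
M_3 ≈ -10.96296.
T_3 − M_3 ≈ -7.111.

-7.111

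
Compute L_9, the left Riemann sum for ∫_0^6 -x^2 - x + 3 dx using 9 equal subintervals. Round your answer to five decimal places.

-58.44444

Δx = (6 − 0)/9 = 2/3.
Left endpoints: 0, 2/3, 4/3, 2, 8/3, 10/3, 4, 14/3, 16/3.
f(0) = 3, f(2/3) = 17/9, f(4/3) = -1/9, f(2) = -3, f(8/3) = -61/9, f(10/3) = -103/9, f(4) = -17, f(14/3) = -211/9, f(16/3) = -277/9.
Sum = Δx · [f(0) + f(2/3) + f(4/3) + ...].
Sum ≈ -58.44444.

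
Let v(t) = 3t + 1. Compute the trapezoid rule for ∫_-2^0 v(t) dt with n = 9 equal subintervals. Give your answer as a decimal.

-4

Δt = (0 − (-2))/9 = 2/9.
v(-2) = -5, v(-16/9) = -13/3, v(-14/9) = -11/3, v(-4/3) = -3, v(-10/9) = -7/3, v(-8/9) = -5/3, v(-2/3) = -1, v(-4/9) = -1/3, v(-2/9) = 1/3, v(0) = 1.
T_9 = (Δt/2)·[v(t_0) + 2v(t_1) + ... + 2v(t_{8}) + v(t_9)].
Sum = -4.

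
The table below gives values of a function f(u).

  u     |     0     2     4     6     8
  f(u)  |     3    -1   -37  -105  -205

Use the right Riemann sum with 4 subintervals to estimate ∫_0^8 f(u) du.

-696

Δu = 2.
Sum = 2·[(-1) + (-37) + (-105) + (-205)] = -696.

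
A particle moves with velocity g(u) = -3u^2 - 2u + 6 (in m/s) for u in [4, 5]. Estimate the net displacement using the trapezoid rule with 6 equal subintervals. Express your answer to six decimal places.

Δu = (5 − 4)/6 = 1/6.
g(4) = -50, g(25/6) = -653/12, g(13/3) = -59, g(4.5) = -63.75, g(14/3) = -206/3, g(29/6) = -73.75, g(5) = -79.
T_6 = (Δu/2)·[g(u_0) + 2g(u_1) + ... + 2g(u_{5}) + g(u_6)].
Sum ≈ -64.013889.

-64.013889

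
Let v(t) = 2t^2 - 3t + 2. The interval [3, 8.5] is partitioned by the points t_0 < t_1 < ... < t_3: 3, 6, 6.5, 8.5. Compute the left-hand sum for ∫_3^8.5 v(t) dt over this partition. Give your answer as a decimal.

Subinterval widths: 3, 0.5, 2.
Left endpoints: 3, 6, 6.5.
v(3) = 11, v(6) = 56, v(6.5) = 67.
Sum = Σ Δt_i · v(t_i).
Sum = 195.

195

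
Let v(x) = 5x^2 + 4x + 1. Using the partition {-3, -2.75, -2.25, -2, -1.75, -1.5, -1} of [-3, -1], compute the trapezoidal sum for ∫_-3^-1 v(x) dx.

Subinterval widths: 0.25, 0.5, 0.25, 0.25, 0.25, 0.5.
v(-3) = 34, v(-2.75) = 27.8125, v(-2.25) = 17.3125, v(-2) = 13, v(-1.75) = 9.3125, v(-1.5) = 6.25, v(-1) = 2.
On each subinterval the trapezoid contributes (Δx_i/2)·[v(x_{i-1}) + v(x_i)].
Sum = 29.59375.

29.59375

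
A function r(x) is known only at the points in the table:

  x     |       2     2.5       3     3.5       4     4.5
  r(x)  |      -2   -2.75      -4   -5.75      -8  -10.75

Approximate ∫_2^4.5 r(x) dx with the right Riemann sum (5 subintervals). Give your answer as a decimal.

Δx = 0.5.
Sum = 0.5·[(-2.75) + (-4) + (-5.75) + (-8) + (-10.75)] = -15.625.

-15.625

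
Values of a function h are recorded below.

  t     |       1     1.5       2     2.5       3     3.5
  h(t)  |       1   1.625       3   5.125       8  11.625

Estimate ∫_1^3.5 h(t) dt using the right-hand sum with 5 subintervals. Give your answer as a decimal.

Δt = 0.5.
Sum = 0.5·[1.625 + 3 + 5.125 + 8 + 11.625] = 14.6875.

14.6875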